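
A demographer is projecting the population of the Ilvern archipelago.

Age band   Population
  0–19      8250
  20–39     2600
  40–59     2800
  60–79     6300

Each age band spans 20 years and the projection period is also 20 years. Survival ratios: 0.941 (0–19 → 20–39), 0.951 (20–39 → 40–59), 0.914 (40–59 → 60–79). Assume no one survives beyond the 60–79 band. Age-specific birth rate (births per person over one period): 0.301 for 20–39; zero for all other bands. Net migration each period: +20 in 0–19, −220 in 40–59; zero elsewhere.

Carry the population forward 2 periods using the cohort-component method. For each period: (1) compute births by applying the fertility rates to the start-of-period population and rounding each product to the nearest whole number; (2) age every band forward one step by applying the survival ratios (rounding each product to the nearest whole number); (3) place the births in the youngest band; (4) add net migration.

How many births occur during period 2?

Call the bands 1 to 4, youngest first.
Period 1.
Births: 2600 × 0.301 = 783
Band 2: 8250 × 0.941 = 7763
Band 3: 2600 × 0.951 = 2473
Band 4: 2800 × 0.914 = 2559
Net migration: Band 1 + 20 → 803; Band 3 − 220 → 2253
Population now: 0–19=803, 20–39=7763, 40–59=2253, 60–79=2559
Period 2.
Births: 7763 × 0.301 = 2337
Band 2: 803 × 0.941 = 756
Band 3: 7763 × 0.951 = 7383
Band 4: 2253 × 0.914 = 2059
Net migration: Band 1 + 20 → 2357; Band 3 − 220 → 7163
Population now: 0–19=2357, 20–39=756, 40–59=7163, 60–79=2059

2337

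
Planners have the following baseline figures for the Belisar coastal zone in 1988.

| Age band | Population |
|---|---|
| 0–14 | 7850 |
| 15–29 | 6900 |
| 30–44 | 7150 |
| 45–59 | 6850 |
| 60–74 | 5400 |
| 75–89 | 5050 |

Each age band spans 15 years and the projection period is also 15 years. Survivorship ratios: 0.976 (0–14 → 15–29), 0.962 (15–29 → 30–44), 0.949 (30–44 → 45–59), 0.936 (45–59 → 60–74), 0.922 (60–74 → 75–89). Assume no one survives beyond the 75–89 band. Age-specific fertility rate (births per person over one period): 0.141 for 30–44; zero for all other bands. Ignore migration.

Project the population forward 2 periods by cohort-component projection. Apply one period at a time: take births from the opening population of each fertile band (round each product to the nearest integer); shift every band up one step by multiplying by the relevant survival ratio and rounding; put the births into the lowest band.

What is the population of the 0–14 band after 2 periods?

Call the bands 1 to 6, youngest first.
[period 1]
Births: 7150 × 0.141 = 1008
Band 2: 7850 × 0.976 = 7662
Band 3: 6900 × 0.962 = 6638
Band 4: 7150 × 0.949 = 6785
Band 5: 6850 × 0.936 = 6412
Band 6: 5400 × 0.922 = 4979
Population now: 0–14=1008, 15–29=7662, 30–44=6638, 45–59=6785, 60–74=6412, 75–89=4979
[period 2]
Births: 6638 × 0.141 = 936
Band 2: 1008 × 0.976 = 984
Band 3: 7662 × 0.962 = 7371
Band 4: 6638 × 0.949 = 6299
Band 5: 6785 × 0.936 = 6351
Band 6: 6412 × 0.922 = 5912
Population now: 0–14=936, 15–29=984, 30–44=7371, 45–59=6299, 60–74=6351, 75–89=5912

936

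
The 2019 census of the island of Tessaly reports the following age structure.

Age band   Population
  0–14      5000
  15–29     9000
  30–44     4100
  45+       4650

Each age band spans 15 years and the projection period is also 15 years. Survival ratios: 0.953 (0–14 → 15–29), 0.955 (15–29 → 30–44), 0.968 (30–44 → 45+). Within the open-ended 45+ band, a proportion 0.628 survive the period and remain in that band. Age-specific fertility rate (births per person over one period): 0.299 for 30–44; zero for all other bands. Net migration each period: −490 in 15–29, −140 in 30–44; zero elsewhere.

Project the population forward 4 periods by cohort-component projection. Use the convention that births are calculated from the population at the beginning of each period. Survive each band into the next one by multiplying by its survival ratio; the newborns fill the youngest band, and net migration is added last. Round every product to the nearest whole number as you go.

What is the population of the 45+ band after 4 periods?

7822

Numbering the groups 1..4 from youngest to oldest:
[period 1]
Births: 4100 × 0.299 = 1226
Group 2: 5000 × 0.953 = 4765
Group 3: 9000 × 0.955 = 8595
Group 4: 4100 × 0.968 + 4650 × 0.628 = 3969 + 2920 = 6889
Net migration: Group 2 − 490 → 4275; Group 3 − 140 → 8455
→ [1226, 4275, 8455, 6889]
[period 2]
Births: 8455 × 0.299 = 2528
Group 2: 1226 × 0.953 = 1168
Group 3: 4275 × 0.955 = 4083
Group 4: 8455 × 0.968 + 6889 × 0.628 = 8184 + 4326 = 12510
Net migration: Group 2 − 490 → 678; Group 3 − 140 → 3943
→ [2528, 678, 3943, 12510]
[period 3]
Births: 3943 × 0.299 = 1179
Group 2: 2528 × 0.953 = 2409
Group 3: 678 × 0.955 = 647
Group 4: 3943 × 0.968 + 12510 × 0.628 = 3817 + 7856 = 11673
Net migration: Group 2 − 490 → 1919; Group 3 − 140 → 507
→ [1179, 1919, 507, 11673]
[period 4]
Births: 507 × 0.299 = 152
Group 2: 1179 × 0.953 = 1124
Group 3: 1919 × 0.955 = 1833
Group 4: 507 × 0.968 + 11673 × 0.628 = 491 + 7331 = 7822
Net migration: Group 2 − 490 → 634; Group 3 − 140 → 1693
→ [152, 634, 1693, 7822]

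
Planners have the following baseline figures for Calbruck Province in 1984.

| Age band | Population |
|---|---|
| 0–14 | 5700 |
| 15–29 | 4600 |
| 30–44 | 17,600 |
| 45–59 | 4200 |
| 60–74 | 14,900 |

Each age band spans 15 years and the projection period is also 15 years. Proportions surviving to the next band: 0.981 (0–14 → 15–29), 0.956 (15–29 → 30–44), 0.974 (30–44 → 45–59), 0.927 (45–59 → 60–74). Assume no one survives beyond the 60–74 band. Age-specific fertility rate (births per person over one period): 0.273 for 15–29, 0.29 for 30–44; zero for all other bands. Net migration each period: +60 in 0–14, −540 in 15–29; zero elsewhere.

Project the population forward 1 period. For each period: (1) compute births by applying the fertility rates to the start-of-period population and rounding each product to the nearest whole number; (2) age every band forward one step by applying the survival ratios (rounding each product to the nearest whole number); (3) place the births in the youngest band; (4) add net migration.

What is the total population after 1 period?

Let group 1 be 0–14 through group 5 = 60–74.
Period 1.
Births: 4600 * 0.273 = 1256, 17600 * 0.29 = 5104 → total 6360
Group 2: 5700 * 0.981 = 5592
Group 3: 4600 * 0.956 = 4398
Group 4: 17600 * 0.974 = 17142
Group 5: 4200 * 0.927 = 3893
Net migration: Group 1 + 60 → 6420; Group 2 − 540 → 5052
End of period: [6420, 5052, 4398, 17142, 3893]
Total after period 1: 6420 + 5052 + 4398 + 17142 + 3893 = 36905

36905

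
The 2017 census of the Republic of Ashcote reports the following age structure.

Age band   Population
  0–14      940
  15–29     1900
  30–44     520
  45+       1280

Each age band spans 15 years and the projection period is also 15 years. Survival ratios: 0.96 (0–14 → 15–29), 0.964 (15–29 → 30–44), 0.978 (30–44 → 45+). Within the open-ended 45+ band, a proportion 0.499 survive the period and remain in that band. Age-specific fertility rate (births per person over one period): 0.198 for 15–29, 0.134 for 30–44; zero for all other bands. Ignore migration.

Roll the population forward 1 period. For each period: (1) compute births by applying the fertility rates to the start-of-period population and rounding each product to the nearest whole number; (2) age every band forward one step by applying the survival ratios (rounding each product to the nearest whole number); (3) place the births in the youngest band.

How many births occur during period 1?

Period 1:
Births: 1900 × 0.198 = 376  |  520 × 0.134 = 70 → total 446
15–29: 940 × 0.96 = 902
30–44: 1900 × 0.964 = 1832
45+: 520 × 0.978 + 1280 × 0.499 = 509 + 639 = 1148
Giving 446 / 902 / 1832 / 1148.

446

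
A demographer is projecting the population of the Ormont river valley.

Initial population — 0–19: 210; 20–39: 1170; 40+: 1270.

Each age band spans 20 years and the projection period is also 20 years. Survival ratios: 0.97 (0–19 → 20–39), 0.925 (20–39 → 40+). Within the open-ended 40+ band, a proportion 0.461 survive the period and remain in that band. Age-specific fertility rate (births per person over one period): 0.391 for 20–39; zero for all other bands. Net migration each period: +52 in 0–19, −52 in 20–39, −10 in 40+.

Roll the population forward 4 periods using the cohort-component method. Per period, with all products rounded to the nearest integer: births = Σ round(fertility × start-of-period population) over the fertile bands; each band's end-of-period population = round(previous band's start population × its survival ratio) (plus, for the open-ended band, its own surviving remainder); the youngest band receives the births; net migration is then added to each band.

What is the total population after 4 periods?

656

(Groups numbered youngest = 1 to oldest = 3.)
[period 1]
Births: 1170 × 0.391 = 457
Group 2: 210 × 0.97 = 204
Group 3: 1170 × 0.925 + 1270 × 0.461 = 1082 + 585 = 1667
Net migration: Group 1 + 52 → 509; Group 2 − 52 → 152; Group 3 − 10 → 1657
End of period: [509, 152, 1657]
[period 2]
Births: 152 × 0.391 = 59
Group 2: 509 × 0.97 = 494
Group 3: 152 × 0.925 + 1657 × 0.461 = 141 + 764 = 905
Net migration: Group 1 + 52 → 111; Group 2 − 52 → 442; Group 3 − 10 → 895
End of period: [111, 442, 895]
[period 3]
Births: 442 × 0.391 = 173
Group 2: 111 × 0.97 = 108
Group 3: 442 × 0.925 + 895 × 0.461 = 409 + 413 = 822
Net migration: Group 1 + 52 → 225; Group 2 − 52 → 56; Group 3 − 10 → 812
End of period: [225, 56, 812]
[period 4]
Births: 56 × 0.391 = 22
Group 2: 225 × 0.97 = 218
Group 3: 56 × 0.925 + 812 × 0.461 = 52 + 374 = 426
Net migration: Group 1 + 52 → 74; Group 2 − 52 → 166; Group 3 − 10 → 416
End of period: [74, 166, 416]
Total after period 4: 74 + 166 + 416 = 656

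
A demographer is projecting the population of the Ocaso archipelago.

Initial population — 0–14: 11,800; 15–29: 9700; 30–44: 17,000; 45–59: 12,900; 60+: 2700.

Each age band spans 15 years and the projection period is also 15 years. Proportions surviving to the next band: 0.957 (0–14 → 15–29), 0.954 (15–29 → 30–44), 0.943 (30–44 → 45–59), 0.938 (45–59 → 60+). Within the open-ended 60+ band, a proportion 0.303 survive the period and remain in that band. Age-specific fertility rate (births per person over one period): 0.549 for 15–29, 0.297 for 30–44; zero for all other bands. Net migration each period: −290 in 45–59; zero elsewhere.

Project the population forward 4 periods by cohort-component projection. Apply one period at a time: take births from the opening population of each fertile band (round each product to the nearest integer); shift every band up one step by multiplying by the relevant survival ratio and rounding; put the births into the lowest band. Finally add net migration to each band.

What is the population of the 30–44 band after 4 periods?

— Period 1 —
Births: 9700 × 0.549 = 5325 ; 17000 × 0.297 = 5049 — total 10374
15–29: 11800 × 0.957 = 11293
30–44: 9700 × 0.954 = 9254
45–59: 17000 × 0.943 = 16031
60+: 12900 × 0.938 + 2700 × 0.303 = 12100 + 818 = 12918
Net migration: 45–59 − 290 → 15741
Population now: 0–14=10374, 15–29=11293, 30–44=9254, 45–59=15741, 60+=12918
— Period 2 —
Births: 11293 × 0.549 = 6200 ; 9254 × 0.297 = 2748 — total 8948
15–29: 10374 × 0.957 = 9928
30–44: 11293 × 0.954 = 10774
45–59: 9254 × 0.943 = 8727
60+: 15741 × 0.938 + 12918 × 0.303 = 14765 + 3914 = 18679
Net migration: 45–59 − 290 → 8437
Population now: 0–14=8948, 15–29=9928, 30–44=10774, 45–59=8437, 60+=18679
— Period 3 —
Births: 9928 × 0.549 = 5450 ; 10774 × 0.297 = 3200 — total 8650
15–29: 8948 × 0.957 = 8563
30–44: 9928 × 0.954 = 9471
45–59: 10774 × 0.943 = 10160
60+: 8437 × 0.938 + 18679 × 0.303 = 7914 + 5660 = 13574
Net migration: 45–59 − 290 → 9870
Population now: 0–14=8650, 15–29=8563, 30–44=9471, 45–59=9870, 60+=13574
— Period 4 —
Births: 8563 × 0.549 = 4701 ; 9471 × 0.297 = 2813 — total 7514
15–29: 8650 × 0.957 = 8278
30–44: 8563 × 0.954 = 8169
45–59: 9471 × 0.943 = 8931
60+: 9870 × 0.938 + 13574 × 0.303 = 9258 + 4113 = 13371
Net migration: 45–59 − 290 → 8641
Population now: 0–14=7514, 15–29=8278, 30–44=8169, 45–59=8641, 60+=13371

8169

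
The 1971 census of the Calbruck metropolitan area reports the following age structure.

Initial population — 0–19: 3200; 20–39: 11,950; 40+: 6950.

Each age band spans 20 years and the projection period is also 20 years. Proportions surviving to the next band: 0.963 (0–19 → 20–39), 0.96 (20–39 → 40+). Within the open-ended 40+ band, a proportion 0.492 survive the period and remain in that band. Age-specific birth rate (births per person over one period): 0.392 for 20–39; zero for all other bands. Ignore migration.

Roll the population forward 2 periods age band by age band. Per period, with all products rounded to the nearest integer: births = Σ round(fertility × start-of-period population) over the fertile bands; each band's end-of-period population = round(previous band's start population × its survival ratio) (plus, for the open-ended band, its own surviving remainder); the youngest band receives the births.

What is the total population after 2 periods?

16004

— Period 1 —
Births: 11950 × 0.392 = 4684
20–39: 3200 × 0.963 = 3082
40+: 11950 × 0.96 + 6950 × 0.492 = 11472 + 3419 = 14891
Giving 4684 / 3082 / 14891.
— Period 2 —
Births: 3082 × 0.392 = 1208
20–39: 4684 × 0.963 = 4511
40+: 3082 × 0.96 + 14891 × 0.492 = 2959 + 7326 = 10285
Giving 1208 / 4511 / 10285.
Total after period 2: 1208 + 4511 + 10285 = 16004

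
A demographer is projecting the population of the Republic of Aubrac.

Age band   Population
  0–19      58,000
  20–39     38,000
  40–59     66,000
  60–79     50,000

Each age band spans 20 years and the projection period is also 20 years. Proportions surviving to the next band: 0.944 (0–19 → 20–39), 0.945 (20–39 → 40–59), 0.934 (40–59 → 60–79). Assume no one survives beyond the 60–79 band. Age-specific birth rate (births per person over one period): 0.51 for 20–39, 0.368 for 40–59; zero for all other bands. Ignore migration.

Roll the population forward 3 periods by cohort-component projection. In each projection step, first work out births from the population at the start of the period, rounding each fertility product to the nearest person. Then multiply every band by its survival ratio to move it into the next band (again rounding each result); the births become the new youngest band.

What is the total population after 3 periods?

166182

Period 1.
Births: 38000 × 0.51 = 19380  |  66000 × 0.368 = 24288 — total 43668
20–39: 58000 × 0.944 = 54752
40–59: 38000 × 0.945 = 35910
60–79: 66000 × 0.934 = 61644
→ [43668, 54752, 35910, 61644]
Period 2.
Births: 54752 × 0.51 = 27924  |  35910 × 0.368 = 13215 — total 41139
20–39: 43668 × 0.944 = 41223
40–59: 54752 × 0.945 = 51741
60–79: 35910 × 0.934 = 33540
→ [41139, 41223, 51741, 33540]
Period 3.
Births: 41223 × 0.51 = 21024  |  51741 × 0.368 = 19041 — total 40065
20–39: 41139 × 0.944 = 38835
40–59: 41223 × 0.945 = 38956
60–79: 51741 × 0.934 = 48326
→ [40065, 38835, 38956, 48326]
Total after period 3: 40065 + 38835 + 38956 + 48326 = 166182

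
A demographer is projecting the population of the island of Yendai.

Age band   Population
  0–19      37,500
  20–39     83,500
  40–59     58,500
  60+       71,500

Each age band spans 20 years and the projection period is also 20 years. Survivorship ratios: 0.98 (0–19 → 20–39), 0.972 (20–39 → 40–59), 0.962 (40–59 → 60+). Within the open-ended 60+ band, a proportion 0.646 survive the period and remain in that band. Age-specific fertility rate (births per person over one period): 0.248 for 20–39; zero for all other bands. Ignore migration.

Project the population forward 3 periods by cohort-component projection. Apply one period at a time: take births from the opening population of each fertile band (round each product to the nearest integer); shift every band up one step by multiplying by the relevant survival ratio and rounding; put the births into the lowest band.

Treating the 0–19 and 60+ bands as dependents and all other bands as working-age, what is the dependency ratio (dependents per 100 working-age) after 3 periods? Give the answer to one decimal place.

462.7

(Bands numbered youngest = 1 to oldest = 4.)
Period 1:
Births: 83500 * 0.248 = 20708
Band 2: 37500 * 0.98 = 36750
Band 3: 83500 * 0.972 = 81162
Band 4: 58500 * 0.962 + 71500 * 0.646 = 56277 + 46189 = 102466
End of period: [20708, 36750, 81162, 102466]
Period 2:
Births: 36750 * 0.248 = 9114
Band 2: 20708 * 0.98 = 20294
Band 3: 36750 * 0.972 = 35721
Band 4: 81162 * 0.962 + 102466 * 0.646 = 78078 + 66193 = 144271
End of period: [9114, 20294, 35721, 144271]
Period 3:
Births: 20294 * 0.248 = 5033
Band 2: 9114 * 0.98 = 8932
Band 3: 20294 * 0.972 = 19726
Band 4: 35721 * 0.962 + 144271 * 0.646 = 34364 + 93199 = 127563
End of period: [5033, 8932, 19726, 127563]
Dependents (band 0–19 + band 60+) = 5033 + 127563 = 132596; working-age = 28658; ratio = 132596/28658 × 100 = 462.7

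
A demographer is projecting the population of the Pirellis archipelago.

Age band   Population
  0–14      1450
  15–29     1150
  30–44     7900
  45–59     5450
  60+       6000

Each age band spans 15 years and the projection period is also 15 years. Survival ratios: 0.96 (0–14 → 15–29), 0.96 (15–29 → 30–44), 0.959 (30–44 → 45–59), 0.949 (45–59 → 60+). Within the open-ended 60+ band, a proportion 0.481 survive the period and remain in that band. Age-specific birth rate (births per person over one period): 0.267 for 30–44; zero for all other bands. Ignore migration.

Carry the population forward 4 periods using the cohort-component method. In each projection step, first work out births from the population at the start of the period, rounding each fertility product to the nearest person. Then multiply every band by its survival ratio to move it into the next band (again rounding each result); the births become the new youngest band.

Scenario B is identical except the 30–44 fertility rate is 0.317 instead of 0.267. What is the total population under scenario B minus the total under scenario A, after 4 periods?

[period 1]
Births: 7900 * 0.267 = 2109
15–29: 1450 * 0.96 = 1392
30–44: 1150 * 0.96 = 1104
45–59: 7900 * 0.959 = 7576
60+: 5450 * 0.949 + 6000 * 0.481 = 5172 + 2886 = 8058
Population now: 0–14=2109, 15–29=1392, 30–44=1104, 45–59=7576, 60+=8058
[period 2]
Births: 1104 * 0.267 = 295
15–29: 2109 * 0.96 = 2025
30–44: 1392 * 0.96 = 1336
45–59: 1104 * 0.959 = 1059
60+: 7576 * 0.949 + 8058 * 0.481 = 7190 + 3876 = 11066
Population now: 0–14=295, 15–29=2025, 30–44=1336, 45–59=1059, 60+=11066
[period 3]
Births: 1336 * 0.267 = 357
15–29: 295 * 0.96 = 283
30–44: 2025 * 0.96 = 1944
45–59: 1336 * 0.959 = 1281
60+: 1059 * 0.949 + 11066 * 0.481 = 1005 + 5323 = 6328
Population now: 0–14=357, 15–29=283, 30–44=1944, 45–59=1281, 60+=6328
[period 4]
Births: 1944 * 0.267 = 519
15–29: 357 * 0.96 = 343
30–44: 283 * 0.96 = 272
45–59: 1944 * 0.959 = 1864
60+: 1281 * 0.949 + 6328 * 0.481 = 1216 + 3044 = 4260
Population now: 0–14=519, 15–29=343, 30–44=272, 45–59=1864, 60+=4260
Scenario A total after 4 periods: 7258
Scenario B projection —
[period 1]
Births: 7900 * 0.317 = 2504
15–29: 1450 * 0.96 = 1392
30–44: 1150 * 0.96 = 1104
45–59: 7900 * 0.959 = 7576
60+: 5450 * 0.949 + 6000 * 0.481 = 5172 + 2886 = 8058
Population now: 0–14=2504, 15–29=1392, 30–44=1104, 45–59=7576, 60+=8058
[period 2]
Births: 1104 * 0.317 = 350
15–29: 2504 * 0.96 = 2404
30–44: 1392 * 0.96 = 1336
45–59: 1104 * 0.959 = 1059
60+: 7576 * 0.949 + 8058 * 0.481 = 7190 + 3876 = 11066
Population now: 0–14=350, 15–29=2404, 30–44=1336, 45–59=1059, 60+=11066
[period 3]
Births: 1336 * 0.317 = 424
15–29: 350 * 0.96 = 336
30–44: 2404 * 0.96 = 2308
45–59: 1336 * 0.959 = 1281
60+: 1059 * 0.949 + 11066 * 0.481 = 1005 + 5323 = 6328
Population now: 0–14=424, 15–29=336, 30–44=2308, 45–59=1281, 60+=6328
[period 4]
Births: 2308 * 0.317 = 732
15–29: 424 * 0.96 = 407
30–44: 336 * 0.96 = 323
45–59: 2308 * 0.959 = 2213
60+: 1281 * 0.949 + 6328 * 0.481 = 1216 + 3044 = 4260
Population now: 0–14=732, 15–29=407, 30–44=323, 45–59=2213, 60+=4260
Scenario B total after 4 periods: 7935
Difference B − A = 7935 − 7258 = 677

677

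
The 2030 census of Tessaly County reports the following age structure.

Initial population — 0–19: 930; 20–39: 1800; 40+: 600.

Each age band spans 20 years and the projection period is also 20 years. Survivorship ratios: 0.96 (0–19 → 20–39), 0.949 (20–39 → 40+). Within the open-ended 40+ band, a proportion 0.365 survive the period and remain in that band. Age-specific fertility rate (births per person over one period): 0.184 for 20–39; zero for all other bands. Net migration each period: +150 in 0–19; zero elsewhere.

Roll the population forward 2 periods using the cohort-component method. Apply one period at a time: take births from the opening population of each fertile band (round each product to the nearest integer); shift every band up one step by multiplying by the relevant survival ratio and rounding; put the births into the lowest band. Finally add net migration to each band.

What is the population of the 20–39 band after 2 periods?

After projecting period 1:
Births: 1800 × 0.184 = 331
20–39: 930 × 0.96 = 893
40+: 1800 × 0.949 + 600 × 0.365 = 1708 + 219 = 1927
Net migration: 0–19 + 150 → 481
Population now: 0–19=481, 20–39=893, 40+=1927
After projecting period 2:
Births: 893 × 0.184 = 164
20–39: 481 × 0.96 = 462
40+: 893 × 0.949 + 1927 × 0.365 = 847 + 703 = 1550
Net migration: 0–19 + 150 → 314
Population now: 0–19=314, 20–39=462, 40+=1550

462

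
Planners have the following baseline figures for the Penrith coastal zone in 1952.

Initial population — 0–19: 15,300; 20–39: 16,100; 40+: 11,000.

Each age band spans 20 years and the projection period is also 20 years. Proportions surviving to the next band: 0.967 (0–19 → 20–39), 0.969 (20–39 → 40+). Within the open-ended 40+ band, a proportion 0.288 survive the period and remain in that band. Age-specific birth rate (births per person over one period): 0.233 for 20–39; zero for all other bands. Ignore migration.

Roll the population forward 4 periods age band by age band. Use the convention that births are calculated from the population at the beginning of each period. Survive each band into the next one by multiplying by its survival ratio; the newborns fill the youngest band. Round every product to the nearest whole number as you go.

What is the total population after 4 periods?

Call the groups 1 to 3, youngest first.
Period 1:
Births: 16100 × 0.233 = 3751
Group 2: 15300 × 0.967 = 14795
Group 3: 16100 × 0.969 + 11000 × 0.288 = 15601 + 3168 = 18769
Population now: 0–19=3751, 20–39=14795, 40+=18769
Period 2:
Births: 14795 × 0.233 = 3447
Group 2: 3751 × 0.967 = 3627
Group 3: 14795 × 0.969 + 18769 × 0.288 = 14336 + 5405 = 19741
Population now: 0–19=3447, 20–39=3627, 40+=19741
Period 3:
Births: 3627 × 0.233 = 845
Group 2: 3447 × 0.967 = 3333
Group 3: 3627 × 0.969 + 19741 × 0.288 = 3515 + 5685 = 9200
Population now: 0–19=845, 20–39=3333, 40+=9200
Period 4:
Births: 3333 × 0.233 = 777
Group 2: 845 × 0.967 = 817
Group 3: 3333 × 0.969 + 9200 × 0.288 = 3230 + 2650 = 5880
Population now: 0–19=777, 20–39=817, 40+=5880
Total after period 4: 777 + 817 + 5880 = 7474

7474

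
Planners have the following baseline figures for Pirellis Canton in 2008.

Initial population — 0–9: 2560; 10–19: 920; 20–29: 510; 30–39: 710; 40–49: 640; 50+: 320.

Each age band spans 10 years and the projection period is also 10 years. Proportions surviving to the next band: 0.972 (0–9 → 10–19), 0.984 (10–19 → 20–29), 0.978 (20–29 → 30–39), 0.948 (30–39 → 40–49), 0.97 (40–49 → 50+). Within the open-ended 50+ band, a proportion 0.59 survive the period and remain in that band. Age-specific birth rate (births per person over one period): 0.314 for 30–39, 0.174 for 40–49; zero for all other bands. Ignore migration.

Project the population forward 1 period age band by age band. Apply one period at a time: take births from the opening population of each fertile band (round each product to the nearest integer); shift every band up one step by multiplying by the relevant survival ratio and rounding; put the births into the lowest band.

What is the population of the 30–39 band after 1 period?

499

Call the groups 1 to 6, youngest first.
[period 1]
Births: 710 * 0.314 = 223  |  640 * 0.174 = 111 ⇒ total 334
Group 2: 2560 * 0.972 = 2488
Group 3: 920 * 0.984 = 905
Group 4: 510 * 0.978 = 499
Group 5: 710 * 0.948 = 673
Group 6: 640 * 0.97 + 320 * 0.59 = 621 + 189 = 810
Population now: 0–9=334, 10–19=2488, 20–29=905, 30–39=499, 40–49=673, 50+=810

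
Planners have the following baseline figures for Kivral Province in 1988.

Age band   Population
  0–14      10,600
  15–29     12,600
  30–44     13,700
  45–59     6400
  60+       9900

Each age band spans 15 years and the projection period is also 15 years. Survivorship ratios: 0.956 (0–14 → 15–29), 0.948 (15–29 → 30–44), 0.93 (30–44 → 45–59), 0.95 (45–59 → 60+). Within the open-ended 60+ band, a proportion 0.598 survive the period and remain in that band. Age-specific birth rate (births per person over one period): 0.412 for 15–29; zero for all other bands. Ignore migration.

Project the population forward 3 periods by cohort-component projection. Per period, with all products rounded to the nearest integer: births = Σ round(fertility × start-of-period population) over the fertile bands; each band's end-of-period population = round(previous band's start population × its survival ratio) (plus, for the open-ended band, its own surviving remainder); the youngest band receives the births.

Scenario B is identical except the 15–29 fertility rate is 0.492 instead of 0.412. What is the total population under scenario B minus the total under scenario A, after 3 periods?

2560

[period 1]
Births: 12600 × 0.412 = 5191
15–29: 10600 × 0.956 = 10134
30–44: 12600 × 0.948 = 11945
45–59: 13700 × 0.93 = 12741
60+: 6400 × 0.95 + 9900 × 0.598 = 6080 + 5920 = 12000
Giving 5191 / 10134 / 11945 / 12741 / 12000.
[period 2]
Births: 10134 × 0.412 = 4175
15–29: 5191 × 0.956 = 4963
30–44: 10134 × 0.948 = 9607
45–59: 11945 × 0.93 = 11109
60+: 12741 × 0.95 + 12000 × 0.598 = 12104 + 7176 = 19280
Giving 4175 / 4963 / 9607 / 11109 / 19280.
[period 3]
Births: 4963 × 0.412 = 2045
15–29: 4175 × 0.956 = 3991
30–44: 4963 × 0.948 = 4705
45–59: 9607 × 0.93 = 8935
60+: 11109 × 0.95 + 19280 × 0.598 = 10554 + 11529 = 22083
Giving 2045 / 3991 / 4705 / 8935 / 22083.
Scenario A total after 3 periods: 41759
Scenario B projection —
[period 1]
Births: 12600 × 0.492 = 6199
15–29: 10600 × 0.956 = 10134
30–44: 12600 × 0.948 = 11945
45–59: 13700 × 0.93 = 12741
60+: 6400 × 0.95 + 9900 × 0.598 = 6080 + 5920 = 12000
Giving 6199 / 10134 / 11945 / 12741 / 12000.
[period 2]
Births: 10134 × 0.492 = 4986
15–29: 6199 × 0.956 = 5926
30–44: 10134 × 0.948 = 9607
45–59: 11945 × 0.93 = 11109
60+: 12741 × 0.95 + 12000 × 0.598 = 12104 + 7176 = 19280
Giving 4986 / 5926 / 9607 / 11109 / 19280.
[period 3]
Births: 5926 × 0.492 = 2916
15–29: 4986 × 0.956 = 4767
30–44: 5926 × 0.948 = 5618
45–59: 9607 × 0.93 = 8935
60+: 11109 × 0.95 + 19280 × 0.598 = 10554 + 11529 = 22083
Giving 2916 / 4767 / 5618 / 8935 / 22083.
Scenario B total after 3 periods: 44319
Difference B − A = 44319 − 41759 = 2560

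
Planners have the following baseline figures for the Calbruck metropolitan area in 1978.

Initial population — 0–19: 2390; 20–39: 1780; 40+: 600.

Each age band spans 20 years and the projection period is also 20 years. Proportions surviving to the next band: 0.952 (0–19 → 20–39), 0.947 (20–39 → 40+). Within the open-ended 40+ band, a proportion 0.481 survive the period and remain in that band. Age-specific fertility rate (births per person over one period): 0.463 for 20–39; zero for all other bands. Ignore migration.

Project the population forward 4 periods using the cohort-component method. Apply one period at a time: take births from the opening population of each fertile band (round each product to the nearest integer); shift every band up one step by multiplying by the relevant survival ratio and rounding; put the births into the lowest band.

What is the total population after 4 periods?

2834

Call the groups 1 to 3, youngest first.
Period 1:
Births: 1780 × 0.463 = 824
Group 2: 2390 × 0.952 = 2275
Group 3: 1780 × 0.947 + 600 × 0.481 = 1686 + 289 = 1975
End of period: [824, 2275, 1975]
Period 2:
Births: 2275 × 0.463 = 1053
Group 2: 824 × 0.952 = 784
Group 3: 2275 × 0.947 + 1975 × 0.481 = 2154 + 950 = 3104
End of period: [1053, 784, 3104]
Period 3:
Births: 784 × 0.463 = 363
Group 2: 1053 × 0.952 = 1002
Group 3: 784 × 0.947 + 3104 × 0.481 = 742 + 1493 = 2235
End of period: [363, 1002, 2235]
Period 4:
Births: 1002 × 0.463 = 464
Group 2: 363 × 0.952 = 346
Group 3: 1002 × 0.947 + 2235 × 0.481 = 949 + 1075 = 2024
End of period: [464, 346, 2024]
Total after period 4: 464 + 346 + 2024 = 2834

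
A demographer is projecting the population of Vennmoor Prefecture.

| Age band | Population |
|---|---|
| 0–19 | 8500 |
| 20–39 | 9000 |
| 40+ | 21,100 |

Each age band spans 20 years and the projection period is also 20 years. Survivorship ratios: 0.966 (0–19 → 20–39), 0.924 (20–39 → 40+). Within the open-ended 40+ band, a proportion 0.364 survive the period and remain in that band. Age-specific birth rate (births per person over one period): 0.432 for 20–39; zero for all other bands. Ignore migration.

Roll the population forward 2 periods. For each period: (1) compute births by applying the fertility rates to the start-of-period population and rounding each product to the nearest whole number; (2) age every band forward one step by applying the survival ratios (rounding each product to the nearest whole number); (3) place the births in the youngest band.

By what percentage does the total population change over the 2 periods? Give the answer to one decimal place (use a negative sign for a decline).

Call the bands 1 to 3, youngest first.
After projecting period 1:
Births: 9000 * 0.432 = 3888
Band 2: 8500 * 0.966 = 8211
Band 3: 9000 * 0.924 + 21100 * 0.364 = 8316 + 7680 = 15996
End of period: [3888, 8211, 15996]
After projecting period 2:
Births: 8211 * 0.432 = 3547
Band 2: 3888 * 0.966 = 3756
Band 3: 8211 * 0.924 + 15996 * 0.364 = 7587 + 5823 = 13410
End of period: [3547, 3756, 13410]
Total: 38600 → 20713; change = -17887; percentage change = -46.3%

-46.3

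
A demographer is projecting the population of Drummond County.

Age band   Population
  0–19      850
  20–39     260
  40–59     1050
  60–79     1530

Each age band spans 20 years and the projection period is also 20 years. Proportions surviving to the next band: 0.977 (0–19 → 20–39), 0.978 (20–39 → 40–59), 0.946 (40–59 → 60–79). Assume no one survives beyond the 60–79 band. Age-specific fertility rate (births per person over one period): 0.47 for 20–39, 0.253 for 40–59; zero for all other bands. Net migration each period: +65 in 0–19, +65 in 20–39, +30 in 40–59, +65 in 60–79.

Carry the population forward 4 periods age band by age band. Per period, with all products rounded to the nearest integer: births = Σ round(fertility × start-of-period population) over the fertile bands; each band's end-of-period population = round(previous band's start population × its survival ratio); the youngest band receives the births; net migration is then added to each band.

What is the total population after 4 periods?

— Period 1 —
Births: 260 × 0.47 = 122  |  1050 × 0.253 = 266 — total 388
20–39: 850 × 0.977 = 830
40–59: 260 × 0.978 = 254
60–79: 1050 × 0.946 = 993
Net migration: 0–19 + 65 → 453; 20–39 + 65 → 895; 40–59 + 30 → 284; 60–79 + 65 → 1058
Population now: 0–19=453, 20–39=895, 40–59=284, 60–79=1058
— Period 2 —
Births: 895 × 0.47 = 421  |  284 × 0.253 = 72 — total 493
20–39: 453 × 0.977 = 443
40–59: 895 × 0.978 = 875
60–79: 284 × 0.946 = 269
Net migration: 0–19 + 65 → 558; 20–39 + 65 → 508; 40–59 + 30 → 905; 60–79 + 65 → 334
Population now: 0–19=558, 20–39=508, 40–59=905, 60–79=334
— Period 3 —
Births: 508 × 0.47 = 239  |  905 × 0.253 = 229 — total 468
20–39: 558 × 0.977 = 545
40–59: 508 × 0.978 = 497
60–79: 905 × 0.946 = 856
Net migration: 0–19 + 65 → 533; 20–39 + 65 → 610; 40–59 + 30 → 527; 60–79 + 65 → 921
Population now: 0–19=533, 20–39=610, 40–59=527, 60–79=921
— Period 4 —
Births: 610 × 0.47 = 287  |  527 × 0.253 = 133 — total 420
20–39: 533 × 0.977 = 521
40–59: 610 × 0.978 = 597
60–79: 527 × 0.946 = 499
Net migration: 0–19 + 65 → 485; 20–39 + 65 → 586; 40–59 + 30 → 627; 60–79 + 65 → 564
Population now: 0–19=485, 20–39=586, 40–59=627, 60–79=564
Total after period 4: 485 + 586 + 627 + 564 = 2262

2262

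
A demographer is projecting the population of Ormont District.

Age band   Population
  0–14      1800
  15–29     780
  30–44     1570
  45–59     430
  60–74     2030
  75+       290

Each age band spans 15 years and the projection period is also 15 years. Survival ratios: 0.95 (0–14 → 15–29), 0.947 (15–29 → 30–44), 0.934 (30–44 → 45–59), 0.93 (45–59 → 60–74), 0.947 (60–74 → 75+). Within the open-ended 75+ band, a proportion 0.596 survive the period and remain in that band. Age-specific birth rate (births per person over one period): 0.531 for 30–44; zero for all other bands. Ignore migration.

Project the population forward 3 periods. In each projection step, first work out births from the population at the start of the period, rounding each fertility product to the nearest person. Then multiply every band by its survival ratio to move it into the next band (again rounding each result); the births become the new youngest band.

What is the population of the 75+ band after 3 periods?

Period 1:
Births: 1570 × 0.531 = 834
15–29: 1800 × 0.95 = 1710
30–44: 780 × 0.947 = 739
45–59: 1570 × 0.934 = 1466
60–74: 430 × 0.93 = 400
75+: 2030 × 0.947 + 290 × 0.596 = 1922 + 173 = 2095
→ [834, 1710, 739, 1466, 400, 2095]
Period 2:
Births: 739 × 0.531 = 392
15–29: 834 × 0.95 = 792
30–44: 1710 × 0.947 = 1619
45–59: 739 × 0.934 = 690
60–74: 1466 × 0.93 = 1363
75+: 400 × 0.947 + 2095 × 0.596 = 379 + 1249 = 1628
→ [392, 792, 1619, 690, 1363, 1628]
Period 3:
Births: 1619 × 0.531 = 860
15–29: 392 × 0.95 = 372
30–44: 792 × 0.947 = 750
45–59: 1619 × 0.934 = 1512
60–74: 690 × 0.93 = 642
75+: 1363 × 0.947 + 1628 × 0.596 = 1291 + 970 = 2261
→ [860, 372, 750, 1512, 642, 2261]

2261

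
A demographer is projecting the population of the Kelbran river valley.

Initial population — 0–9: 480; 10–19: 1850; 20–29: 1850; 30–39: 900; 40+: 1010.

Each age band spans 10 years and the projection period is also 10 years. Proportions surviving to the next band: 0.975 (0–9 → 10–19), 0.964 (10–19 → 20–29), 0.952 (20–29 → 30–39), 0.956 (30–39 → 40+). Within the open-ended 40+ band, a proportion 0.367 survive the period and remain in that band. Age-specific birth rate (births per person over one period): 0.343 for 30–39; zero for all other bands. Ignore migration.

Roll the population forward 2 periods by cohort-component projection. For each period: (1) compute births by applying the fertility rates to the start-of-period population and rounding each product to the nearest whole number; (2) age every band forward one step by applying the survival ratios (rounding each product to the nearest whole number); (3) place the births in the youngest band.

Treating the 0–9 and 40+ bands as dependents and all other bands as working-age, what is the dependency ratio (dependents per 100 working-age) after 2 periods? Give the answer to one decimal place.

(Groups numbered youngest = 1 to oldest = 5.)
Period 1:
Births: 900 × 0.343 = 309
Group 2: 480 × 0.975 = 468
Group 3: 1850 × 0.964 = 1783
Group 4: 1850 × 0.952 = 1761
Group 5: 900 × 0.956 + 1010 × 0.367 = 860 + 371 = 1231
Population now: 0–9=309, 10–19=468, 20–29=1783, 30–39=1761, 40+=1231
Period 2:
Births: 1761 × 0.343 = 604
Group 2: 309 × 0.975 = 301
Group 3: 468 × 0.964 = 451
Group 4: 1783 × 0.952 = 1697
Group 5: 1761 × 0.956 + 1231 × 0.367 = 1684 + 452 = 2136
Population now: 0–9=604, 10–19=301, 20–29=451, 30–39=1697, 40+=2136
Dependents (band 0–9 + band 40+) = 604 + 2136 = 2740; working-age = 2449; ratio = 2740/2449 × 100 = 111.9

111.9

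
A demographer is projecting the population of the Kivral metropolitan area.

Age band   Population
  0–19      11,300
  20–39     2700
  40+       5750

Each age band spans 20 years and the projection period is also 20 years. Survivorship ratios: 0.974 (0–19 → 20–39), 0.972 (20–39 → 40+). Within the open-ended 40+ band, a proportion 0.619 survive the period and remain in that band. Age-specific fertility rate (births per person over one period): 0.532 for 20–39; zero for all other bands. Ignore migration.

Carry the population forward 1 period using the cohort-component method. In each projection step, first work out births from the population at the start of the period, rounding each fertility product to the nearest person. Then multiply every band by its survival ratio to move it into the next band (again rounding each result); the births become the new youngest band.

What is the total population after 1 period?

18625

Period 1:
Births: 2700 * 0.532 = 1436
20–39: 11300 * 0.974 = 11006
40+: 2700 * 0.972 + 5750 * 0.619 = 2624 + 3559 = 6183
Population now: 0–19=1436, 20–39=11006, 40+=6183
Total after period 1: 1436 + 11006 + 6183 = 18625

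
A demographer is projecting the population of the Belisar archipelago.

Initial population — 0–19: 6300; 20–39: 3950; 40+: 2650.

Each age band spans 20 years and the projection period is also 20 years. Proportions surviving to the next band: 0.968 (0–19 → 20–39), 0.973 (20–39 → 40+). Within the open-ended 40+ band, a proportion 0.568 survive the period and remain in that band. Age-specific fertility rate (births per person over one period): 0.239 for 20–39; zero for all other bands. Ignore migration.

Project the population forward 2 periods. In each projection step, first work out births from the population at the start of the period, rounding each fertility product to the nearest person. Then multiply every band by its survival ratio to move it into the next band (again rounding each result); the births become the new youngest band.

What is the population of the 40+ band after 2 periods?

[period 1]
Births: 3950 * 0.239 = 944
20–39: 6300 * 0.968 = 6098
40+: 3950 * 0.973 + 2650 * 0.568 = 3843 + 1505 = 5348
Giving 944 / 6098 / 5348.
[period 2]
Births: 6098 * 0.239 = 1457
20–39: 944 * 0.968 = 914
40+: 6098 * 0.973 + 5348 * 0.568 = 5933 + 3038 = 8971
Giving 1457 / 914 / 8971.

8971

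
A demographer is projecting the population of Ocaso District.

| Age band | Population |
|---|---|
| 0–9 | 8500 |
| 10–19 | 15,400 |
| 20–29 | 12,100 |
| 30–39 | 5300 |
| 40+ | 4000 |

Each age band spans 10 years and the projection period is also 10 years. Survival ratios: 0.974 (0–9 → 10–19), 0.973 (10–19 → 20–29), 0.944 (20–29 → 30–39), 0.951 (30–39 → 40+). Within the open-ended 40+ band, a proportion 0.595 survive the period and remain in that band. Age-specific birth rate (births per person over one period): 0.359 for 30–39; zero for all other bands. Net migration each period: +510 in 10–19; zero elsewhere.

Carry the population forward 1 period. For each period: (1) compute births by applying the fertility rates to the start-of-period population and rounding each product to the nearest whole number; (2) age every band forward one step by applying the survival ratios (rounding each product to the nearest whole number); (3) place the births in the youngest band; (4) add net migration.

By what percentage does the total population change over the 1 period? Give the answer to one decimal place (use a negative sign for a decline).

-1.7

Period 1:
Births: 5300 * 0.359 = 1903
10–19: 8500 * 0.974 = 8279
20–29: 15400 * 0.973 = 14984
30–39: 12100 * 0.944 = 11422
40+: 5300 * 0.951 + 4000 * 0.595 = 5040 + 2380 = 7420
Net migration: 10–19 + 510 → 8789
Giving 1903 / 8789 / 14984 / 11422 / 7420.
Total: 45300 → 44518; change = -782; percentage change = -1.7%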